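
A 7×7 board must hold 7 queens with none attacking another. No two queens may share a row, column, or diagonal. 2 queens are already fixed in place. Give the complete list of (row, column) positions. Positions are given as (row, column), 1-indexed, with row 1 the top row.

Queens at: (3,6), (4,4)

Row 1: attacked by (3,6)→{4,6}; (4,4)→{1,4,7}. Safe: 2, 3, 5. Place at column 3.
Row 2: attacked by (1,3)→{2,3,4}; (3,6)→{5,6,7}; (4,4)→{2,4,6}. Safe: 1. Place at column 1.
Row 5: attacked by (1,3)→{3,7}; (2,1)→{1,4}; (3,6)→{4,6}; (4,4)→{3,4,5}. Safe: 2. Place at column 2.
Row 6: attacked by (1,3)→{3}; (2,1)→{1,5}; (3,6)→{3,6}; (4,4)→{2,4,6}; (5,2)→{1,2,3}. Safe: 7. Place at column 7.
Row 7: attacked by (1,3)→{3}; (2,1)→{1,6}; (3,6)→{2,6}; (4,4)→{1,4,7}; (5,2)→{2,4}; (6,7)→{6,7}. Safe: 5. Place at column 5.
Columns [3, 1, 6, 4, 2, 7, 5], r−c [-2, 1, -3, 0, 3, -1, 2], r+c [4, 3, 9, 8, 7, 13, 12] are all distinct, so no two queens attack.

(1,3) (2,1) (3,6) (4,4) (5,2) (6,7) (7,5)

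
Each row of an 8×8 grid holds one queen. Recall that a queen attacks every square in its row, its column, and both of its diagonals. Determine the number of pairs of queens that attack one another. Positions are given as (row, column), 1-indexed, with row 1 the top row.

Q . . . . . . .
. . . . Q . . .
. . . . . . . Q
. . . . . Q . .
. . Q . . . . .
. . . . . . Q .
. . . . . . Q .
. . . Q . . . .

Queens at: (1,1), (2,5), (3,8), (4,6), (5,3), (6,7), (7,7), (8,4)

Same column: (6,7)–(7,7) (column 7).
Same diagonal: (1,1)–(7,7) (|1−7| = |1−7| = 6).
Total attacking pairs: 2.

2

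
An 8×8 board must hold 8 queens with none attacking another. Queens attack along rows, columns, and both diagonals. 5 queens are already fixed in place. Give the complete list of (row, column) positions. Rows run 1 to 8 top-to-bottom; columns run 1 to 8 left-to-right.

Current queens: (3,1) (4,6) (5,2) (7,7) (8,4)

(1,8) (2,3) (3,1) (4,6) (5,2) (6,5) (7,7) (8,4)

Row 1: attacked by (3,1)→{1,3}; (4,6)→{3,6}; (5,2)→{2,6}; (7,7)→{1,7}; (8,4)→{4}. Safe: 5, 8. Place at column 8.
Row 2: attacked by (1,8)→{7,8}; (3,1)→{1,2}; (4,6)→{4,6,8}; (5,2)→{2,5}; (7,7)→{2,7}; (8,4)→{4}. Safe: 3. Place at column 3.
Row 6: attacked by (1,8)→{3,8}; (2,3)→{3,7}; (3,1)→{1,4}; (4,6)→{4,6,8}; (5,2)→{1,2,3}; (7,7)→{6,7,8}; (8,4)→{2,4,6}. Safe: 5. Place at column 5.
Columns [8, 3, 1, 6, 2, 5, 7, 4], r−c [-7, -1, 2, -2, 3, 1, 0, 4], r+c [9, 5, 4, 10, 7, 11, 14, 12] are all distinct, so no two queens attack.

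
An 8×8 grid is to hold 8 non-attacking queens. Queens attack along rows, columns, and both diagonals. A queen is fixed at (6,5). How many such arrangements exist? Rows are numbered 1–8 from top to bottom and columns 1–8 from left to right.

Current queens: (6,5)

12

Branch on row 1: col 1 → 0; col 2 → 2; col 3 → 2; col 4 → 1; col 6 → 3; col 7 → 2; col 8 → 2.
Sum: 0 + 2 + 2 + 1 + 3 + 2 + 2 = 12.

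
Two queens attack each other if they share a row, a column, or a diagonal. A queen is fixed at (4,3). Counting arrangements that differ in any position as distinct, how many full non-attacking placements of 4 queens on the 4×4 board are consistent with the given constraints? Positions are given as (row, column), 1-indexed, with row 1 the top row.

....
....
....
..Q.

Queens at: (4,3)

Branch on row 1: col 1 → 0; col 2 → 1; col 4 → 0.
Sum: 0 + 1 + 0 = 1.

1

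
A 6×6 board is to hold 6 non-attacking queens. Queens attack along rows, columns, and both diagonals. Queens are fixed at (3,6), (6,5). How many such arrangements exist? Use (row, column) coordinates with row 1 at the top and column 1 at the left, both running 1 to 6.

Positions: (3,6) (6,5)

Branch on row 1: col 1 → 0; col 2 → 1; col 3 → 0.
Sum: 0 + 1 + 0 = 1.

1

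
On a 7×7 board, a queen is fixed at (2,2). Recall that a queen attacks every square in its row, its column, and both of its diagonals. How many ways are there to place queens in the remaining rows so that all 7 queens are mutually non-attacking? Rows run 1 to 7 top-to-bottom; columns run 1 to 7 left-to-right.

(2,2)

Branch on row 1: col 4 → 1; col 5 → 1; col 6 → 1; col 7 → 1.
Sum: 1 + 1 + 1 + 1 = 4.

4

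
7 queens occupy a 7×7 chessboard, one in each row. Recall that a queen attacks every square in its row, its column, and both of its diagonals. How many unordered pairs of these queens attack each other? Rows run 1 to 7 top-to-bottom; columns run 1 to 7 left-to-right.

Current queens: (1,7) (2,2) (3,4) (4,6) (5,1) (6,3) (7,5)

0

All columns are distinct and no two queens satisfy |Δrow| = |Δcol|, so no pair attacks.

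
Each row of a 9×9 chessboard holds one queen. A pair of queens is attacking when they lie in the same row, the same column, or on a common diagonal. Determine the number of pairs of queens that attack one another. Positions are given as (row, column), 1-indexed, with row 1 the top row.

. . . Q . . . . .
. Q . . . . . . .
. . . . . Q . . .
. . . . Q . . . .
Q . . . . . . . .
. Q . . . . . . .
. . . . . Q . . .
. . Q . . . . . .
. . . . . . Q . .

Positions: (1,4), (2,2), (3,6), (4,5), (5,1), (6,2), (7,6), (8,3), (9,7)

5

Same column: (2,2)–(6,2) (column 2); (3,6)–(7,6) (column 6).
Same diagonal: (1,4)–(3,6) (|1−3| = |4−6| = 2); (3,6)–(4,5) (|3−4| = |6−5| = 1); (5,1)–(6,2) (|5−6| = |1−2| = 1).
Total attacking pairs: 5.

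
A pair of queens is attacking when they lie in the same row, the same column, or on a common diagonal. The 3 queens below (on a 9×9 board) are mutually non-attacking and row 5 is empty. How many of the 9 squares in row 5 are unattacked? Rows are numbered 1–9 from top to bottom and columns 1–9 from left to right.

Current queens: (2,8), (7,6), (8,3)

4

(2,8) attacks row 5 at column 8 and diagonals 5.
(7,6) attacks row 5 at column 6 and diagonals 4, 8.
(8,3) attacks row 5 at column 3 and diagonals 6.
Attacked columns: {3, 4, 5, 6, 8}. Safe: {1, 2, 7, 9}.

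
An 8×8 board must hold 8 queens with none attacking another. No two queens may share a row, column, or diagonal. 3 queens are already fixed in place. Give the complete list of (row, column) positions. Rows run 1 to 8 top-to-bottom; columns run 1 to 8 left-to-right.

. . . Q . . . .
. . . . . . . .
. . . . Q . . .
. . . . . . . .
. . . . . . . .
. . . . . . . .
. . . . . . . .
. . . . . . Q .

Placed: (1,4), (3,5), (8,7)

(1,4) (2,2) (3,5) (4,8) (5,6) (6,1) (7,3) (8,7)

Row 2: attacked by (1,4)→{3,4,5}; (3,5)→{4,5,6}; (8,7)→{1,7}. Safe: 2, 8. Place at column 2.
Row 4: attacked by (1,4)→{1,4,7}; (2,2)→{2,4}; (3,5)→{4,5,6}; (8,7)→{3,7}. Safe: 8. Place at column 8.
Row 5: attacked by (1,4)→{4,8}; (2,2)→{2,5}; (3,5)→{3,5,7}; (4,8)→{7,8}; (8,7)→{4,7}. Safe: 1, 6. Place at column 6.
Row 6: attacked by (1,4)→{4}; (2,2)→{2,6}; (3,5)→{2,5,8}; (4,8)→{6,8}; (5,6)→{5,6,7}; (8,7)→{5,7}. Safe: 1, 3. Place at column 1.
Row 7: attacked by (1,4)→{4}; (2,2)→{2,7}; (3,5)→{1,5}; (4,8)→{5,8}; (5,6)→{4,6,8}; (6,1)→{1,2}; (8,7)→{6,7,8}. Safe: 3. Place at column 3.
Columns [4, 2, 5, 8, 6, 1, 3, 7], r−c [-3, 0, -2, -4, -1, 5, 4, 1], r+c [5, 4, 8, 12, 11, 7, 10, 15] are all distinct, so no two queens attack.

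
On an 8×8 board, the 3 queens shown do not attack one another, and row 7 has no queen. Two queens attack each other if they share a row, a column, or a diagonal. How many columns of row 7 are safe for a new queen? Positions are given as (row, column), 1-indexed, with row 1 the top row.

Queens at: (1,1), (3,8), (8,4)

(1,1) attacks row 7 at column 1 and diagonals 7.
(3,8) attacks row 7 at column 8 and diagonals 4.
(8,4) attacks row 7 at column 4 and diagonals 3, 5.
Attacked columns: {1, 3, 4, 5, 7, 8}. Safe: {2, 6}.

2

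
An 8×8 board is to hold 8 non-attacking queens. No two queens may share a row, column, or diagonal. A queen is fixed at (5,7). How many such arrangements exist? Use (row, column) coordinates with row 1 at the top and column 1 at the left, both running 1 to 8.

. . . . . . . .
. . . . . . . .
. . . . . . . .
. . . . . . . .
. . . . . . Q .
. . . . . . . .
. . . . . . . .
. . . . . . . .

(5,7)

8

Branch on row 1: col 1 → 1; col 2 → 0; col 4 → 3; col 5 → 3; col 6 → 0; col 8 → 1.
Sum: 1 + 0 + 3 + 3 + 0 + 1 = 8.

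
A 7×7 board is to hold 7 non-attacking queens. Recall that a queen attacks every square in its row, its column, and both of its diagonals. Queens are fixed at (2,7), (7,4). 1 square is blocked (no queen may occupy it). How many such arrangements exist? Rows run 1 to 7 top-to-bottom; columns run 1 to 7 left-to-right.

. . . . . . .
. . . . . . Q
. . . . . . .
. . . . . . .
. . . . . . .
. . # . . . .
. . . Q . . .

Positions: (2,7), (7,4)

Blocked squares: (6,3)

Branch on row 1: col 1 → 0; col 2 → 1; col 3 → 0; col 5 → 1.
Sum: 0 + 1 + 0 + 1 = 2.

2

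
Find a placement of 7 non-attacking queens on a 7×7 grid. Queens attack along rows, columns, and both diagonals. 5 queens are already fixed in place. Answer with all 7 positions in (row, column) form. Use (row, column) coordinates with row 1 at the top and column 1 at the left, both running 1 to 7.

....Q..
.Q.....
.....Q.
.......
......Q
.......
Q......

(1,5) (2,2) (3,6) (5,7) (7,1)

(1,5) (2,2) (3,6) (4,3) (5,7) (6,4) (7,1)

Row 4: attacked by (1,5)→{2,5}; (2,2)→{2,4}; (3,6)→{5,6,7}; (5,7)→{6,7}; (7,1)→{1,4}. Safe: 3. Place at column 3.
Row 6: attacked by (1,5)→{5}; (2,2)→{2,6}; (3,6)→{3,6}; (4,3)→{1,3,5}; (5,7)→{6,7}; (7,1)→{1,2}. Safe: 4. Place at column 4.
Columns [5, 2, 6, 3, 7, 4, 1], r−c [-4, 0, -3, 1, -2, 2, 6], r+c [6, 4, 9, 7, 12, 10, 8] are all distinct, so no two queens attack.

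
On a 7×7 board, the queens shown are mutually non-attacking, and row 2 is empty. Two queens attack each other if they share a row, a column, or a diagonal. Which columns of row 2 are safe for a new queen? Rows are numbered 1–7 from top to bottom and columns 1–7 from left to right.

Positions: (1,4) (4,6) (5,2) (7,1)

(1,4) attacks row 2 at column 4 and diagonals 3, 5.
(4,6) attacks row 2 at column 6 and diagonals 4.
(5,2) attacks row 2 at column 2 and diagonals 5.
(7,1) attacks row 2 at column 1 and diagonals 6.
Attacked columns: {1, 2, 3, 4, 5, 6}. Safe: {7}.

columns 7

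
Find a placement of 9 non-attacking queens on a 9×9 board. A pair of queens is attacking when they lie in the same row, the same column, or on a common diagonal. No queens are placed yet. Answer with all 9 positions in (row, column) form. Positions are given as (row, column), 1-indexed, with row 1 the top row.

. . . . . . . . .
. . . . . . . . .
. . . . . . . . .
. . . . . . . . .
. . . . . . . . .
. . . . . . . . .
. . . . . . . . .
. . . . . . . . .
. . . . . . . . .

(1,4) (2,1) (3,3) (4,6) (5,9) (6,2) (7,8) (8,5) (9,7)

Row 1: Safe: 1, 2, 3, 4, 5, 6, 7, 8, 9. Place at column 4.
Row 2: attacked by (1,4)→{3,4,5}. Safe: 1, 2, 6, 7, 8, 9. Place at column 1.
Row 3: attacked by (1,4)→{2,4,6}; (2,1)→{1,2}. Safe: 3, 5, 7, 8, 9. Place at column 3.
Row 4: attacked by (1,4)→{1,4,7}; (2,1)→{1,3}; (3,3)→{2,3,4}. Safe: 5, 6, 8, 9. Place at column 6.
Row 5: attacked by (1,4)→{4,8}; (2,1)→{1,4}; (3,3)→{1,3,5}; (4,6)→{5,6,7}. Safe: 2, 9. Place at column 9.
Row 6: attacked by (1,4)→{4,9}; (2,1)→{1,5}; (3,3)→{3,6}; (4,6)→{4,6,8}; (5,9)→{8,9}. Safe: 2, 7. Place at column 2.
Row 7: attacked by (1,4)→{4}; (2,1)→{1,6}; (3,3)→{3,7}; (4,6)→{3,6,9}; (5,9)→{7,9}; (6,2)→{1,2,3}. Safe: 5, 8. Place at column 8.
Row 8: attacked by (1,4)→{4}; (2,1)→{1,7}; (3,3)→{3,8}; (4,6)→{2,6}; (5,9)→{6,9}; (6,2)→{2,4}; (7,8)→{7,8,9}. Safe: 5. Place at column 5.
Row 9: attacked by (1,4)→{4}; (2,1)→{1,8}; (3,3)→{3,9}; (4,6)→{1,6}; (5,9)→{5,9}; (6,2)→{2,5}; (7,8)→{6,8}; (8,5)→{4,5,6}. Safe: 7. Place at column 7.
Columns [4, 1, 3, 6, 9, 2, 8, 5, 7], r−c [-3, 1, 0, -2, -4, 4, -1, 3, 2], r+c [5, 3, 6, 10, 14, 8, 15, 13, 16] are all distinct, so no two queens attack.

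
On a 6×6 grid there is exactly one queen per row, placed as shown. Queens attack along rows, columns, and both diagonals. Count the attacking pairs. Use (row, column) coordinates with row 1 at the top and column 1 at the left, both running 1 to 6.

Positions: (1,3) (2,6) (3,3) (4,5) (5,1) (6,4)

Same column: (1,3)–(3,3) (column 3).
Same diagonal: (3,3)–(5,1) (|3−5| = |3−1| = 2).
Total attacking pairs: 2.

2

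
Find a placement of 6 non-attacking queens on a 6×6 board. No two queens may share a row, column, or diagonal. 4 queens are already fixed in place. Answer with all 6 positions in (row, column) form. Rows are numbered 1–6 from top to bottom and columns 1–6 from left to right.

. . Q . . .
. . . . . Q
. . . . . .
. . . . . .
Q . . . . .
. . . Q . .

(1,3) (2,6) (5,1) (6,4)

(1,3) (2,6) (3,2) (4,5) (5,1) (6,4)

Row 3: attacked by (1,3)→{1,3,5}; (2,6)→{5,6}; (5,1)→{1,3}; (6,4)→{1,4}. Safe: 2. Place at column 2.
Row 4: attacked by (1,3)→{3,6}; (2,6)→{4,6}; (3,2)→{1,2,3}; (5,1)→{1,2}; (6,4)→{2,4,6}. Safe: 5. Place at column 5.
Columns [3, 6, 2, 5, 1, 4], r−c [-2, -4, 1, -1, 4, 2], r+c [4, 8, 5, 9, 6, 10] are all distinct, so no two queens attack.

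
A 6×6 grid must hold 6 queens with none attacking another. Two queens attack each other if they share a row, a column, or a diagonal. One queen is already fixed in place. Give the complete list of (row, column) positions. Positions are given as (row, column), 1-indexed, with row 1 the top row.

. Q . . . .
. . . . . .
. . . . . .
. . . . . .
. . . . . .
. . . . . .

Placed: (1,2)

(1,2) (2,4) (3,6) (4,1) (5,3) (6,5)

Row 2: attacked by (1,2)→{1,2,3}. Safe: 4, 5, 6. Place at column 4.
Row 3: attacked by (1,2)→{2,4}; (2,4)→{3,4,5}. Safe: 1, 6. Place at column 6.
Row 4: attacked by (1,2)→{2,5}; (2,4)→{2,4,6}; (3,6)→{5,6}. Safe: 1, 3. Place at column 1.
Row 5: attacked by (1,2)→{2,6}; (2,4)→{1,4}; (3,6)→{4,6}; (4,1)→{1,2}. Safe: 3, 5. Place at column 3.
Row 6: attacked by (1,2)→{2}; (2,4)→{4}; (3,6)→{3,6}; (4,1)→{1,3}; (5,3)→{2,3,4}. Safe: 5. Place at column 5.
Columns [2, 4, 6, 1, 3, 5], r−c [-1, -2, -3, 3, 2, 1], r+c [3, 6, 9, 5, 8, 11] are all distinct, so no two queens attack.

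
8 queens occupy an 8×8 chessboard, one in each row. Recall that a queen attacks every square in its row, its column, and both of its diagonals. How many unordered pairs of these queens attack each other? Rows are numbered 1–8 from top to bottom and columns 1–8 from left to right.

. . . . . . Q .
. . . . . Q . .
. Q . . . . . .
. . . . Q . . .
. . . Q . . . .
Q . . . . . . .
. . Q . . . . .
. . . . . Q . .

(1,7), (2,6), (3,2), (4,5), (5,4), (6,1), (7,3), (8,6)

4

Same column: (2,6)–(8,6) (column 6).
Same diagonal: (1,7)–(2,6) (|1−2| = |7−6| = 1); (3,2)–(5,4) (|3−5| = |2−4| = 2); (4,5)–(5,4) (|4−5| = |5−4| = 1).
Total attacking pairs: 4.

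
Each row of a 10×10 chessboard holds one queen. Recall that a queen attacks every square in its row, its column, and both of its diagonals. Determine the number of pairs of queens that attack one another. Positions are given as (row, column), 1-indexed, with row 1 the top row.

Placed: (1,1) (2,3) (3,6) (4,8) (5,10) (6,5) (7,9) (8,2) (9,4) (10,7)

All columns are distinct and no two queens satisfy |Δrow| = |Δcol|, so no pair attacks.

0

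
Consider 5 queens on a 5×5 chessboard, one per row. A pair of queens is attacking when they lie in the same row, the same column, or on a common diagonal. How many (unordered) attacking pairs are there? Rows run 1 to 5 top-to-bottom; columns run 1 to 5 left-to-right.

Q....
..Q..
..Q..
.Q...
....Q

Same column: (2,3)–(3,3) (column 3).
Same diagonal: (1,1)–(3,3) (|1−3| = |1−3| = 2); (1,1)–(5,5) (|1−5| = |1−5| = 4); (3,3)–(4,2) (|3−4| = |3−2| = 1); (3,3)–(5,5) (|3−5| = |3−5| = 2).
Total attacking pairs: 5.

5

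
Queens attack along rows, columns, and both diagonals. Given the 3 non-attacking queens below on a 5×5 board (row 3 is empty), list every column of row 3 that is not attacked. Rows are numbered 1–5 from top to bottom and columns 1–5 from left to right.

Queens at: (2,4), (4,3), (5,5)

(2,4) attacks row 3 at column 4 and diagonals 3, 5.
(4,3) attacks row 3 at column 3 and diagonals 2, 4.
(5,5) attacks row 3 at column 5 and diagonals 3.
Attacked columns: {2, 3, 4, 5}. Safe: {1}.

columns 1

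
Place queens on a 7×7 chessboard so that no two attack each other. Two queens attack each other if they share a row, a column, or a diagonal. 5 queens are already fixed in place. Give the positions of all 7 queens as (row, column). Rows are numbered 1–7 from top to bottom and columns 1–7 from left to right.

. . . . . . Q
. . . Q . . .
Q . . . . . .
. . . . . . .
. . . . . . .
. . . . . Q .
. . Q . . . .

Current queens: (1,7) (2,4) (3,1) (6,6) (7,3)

Row 4: attacked by (1,7)→{4,7}; (2,4)→{2,4,6}; (3,1)→{1,2}; (6,6)→{4,6}; (7,3)→{3,6}. Safe: 5. Place at column 5.
Row 5: attacked by (1,7)→{3,7}; (2,4)→{1,4,7}; (3,1)→{1,3}; (4,5)→{4,5,6}; (6,6)→{5,6,7}; (7,3)→{1,3,5}. Safe: 2. Place at column 2.
Columns [7, 4, 1, 5, 2, 6, 3], r−c [-6, -2, 2, -1, 3, 0, 4], r+c [8, 6, 4, 9, 7, 12, 10] are all distinct, so no two queens attack.

(1,7) (2,4) (3,1) (4,5) (5,2) (6,6) (7,3)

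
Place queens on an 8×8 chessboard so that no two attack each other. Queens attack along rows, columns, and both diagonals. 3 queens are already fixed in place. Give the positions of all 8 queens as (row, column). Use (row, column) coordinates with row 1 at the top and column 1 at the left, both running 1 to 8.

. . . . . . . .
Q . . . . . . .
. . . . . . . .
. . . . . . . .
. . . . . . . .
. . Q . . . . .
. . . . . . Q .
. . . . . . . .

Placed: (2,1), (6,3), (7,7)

Row 1: attacked by (2,1)→{1,2}; (6,3)→{3,8}; (7,7)→{1,7}. Safe: 4, 5, 6. Place at column 6.
Row 3: attacked by (1,6)→{4,6,8}; (2,1)→{1,2}; (6,3)→{3,6}; (7,7)→{3,7}. Safe: 5. Place at column 5.
Row 4: attacked by (1,6)→{3,6}; (2,1)→{1,3}; (3,5)→{4,5,6}; (6,3)→{1,3,5}; (7,7)→{4,7}. Safe: 2, 8. Place at column 2.
Row 5: attacked by (1,6)→{2,6}; (2,1)→{1,4}; (3,5)→{3,5,7}; (4,2)→{1,2,3}; (6,3)→{2,3,4}; (7,7)→{5,7}. Safe: 8. Place at column 8.
Row 8: attacked by (1,6)→{6}; (2,1)→{1,7}; (3,5)→{5}; (4,2)→{2,6}; (5,8)→{5,8}; (6,3)→{1,3,5}; (7,7)→{6,7,8}. Safe: 4. Place at column 4.
Columns [6, 1, 5, 2, 8, 3, 7, 4], r−c [-5, 1, -2, 2, -3, 3, 0, 4], r+c [7, 3, 8, 6, 13, 9, 14, 12] are all distinct, so no two queens attack.

(1,6) (2,1) (3,5) (4,2) (5,8) (6,3) (7,7) (8,4)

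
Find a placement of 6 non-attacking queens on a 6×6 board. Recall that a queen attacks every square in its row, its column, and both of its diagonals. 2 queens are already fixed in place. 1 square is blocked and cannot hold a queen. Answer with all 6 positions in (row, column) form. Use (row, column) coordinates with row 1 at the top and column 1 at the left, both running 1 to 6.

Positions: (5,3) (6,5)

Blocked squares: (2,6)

Row 1: attacked by (5,3)→{3}; (6,5)→{5}. Safe: 1, 2, 4, 6. Place at column 2.
Row 2: attacked by (1,2)→{1,2,3}; (5,3)→{3,6}; (6,5)→{1,5}. Blocked: 6. Safe: 4. Place at column 4.
Row 3: attacked by (1,2)→{2,4}; (2,4)→{3,4,5}; (5,3)→{1,3,5}; (6,5)→{2,5}. Safe: 6. Place at column 6.
Row 4: attacked by (1,2)→{2,5}; (2,4)→{2,4,6}; (3,6)→{5,6}; (5,3)→{2,3,4}; (6,5)→{3,5}. Safe: 1. Place at column 1.
Columns [2, 4, 6, 1, 3, 5], r−c [-1, -2, -3, 3, 2, 1], r+c [3, 6, 9, 5, 8, 11] are all distinct, so no two queens attack.

(1,2) (2,4) (3,6) (4,1) (5,3) (6,5)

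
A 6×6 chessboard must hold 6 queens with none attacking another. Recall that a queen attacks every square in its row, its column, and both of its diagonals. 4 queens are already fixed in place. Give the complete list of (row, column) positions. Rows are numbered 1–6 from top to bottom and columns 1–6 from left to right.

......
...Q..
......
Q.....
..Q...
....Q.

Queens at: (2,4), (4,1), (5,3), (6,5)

(1,2) (2,4) (3,6) (4,1) (5,3) (6,5)

Row 1: attacked by (2,4)→{3,4,5}; (4,1)→{1,4}; (5,3)→{3}; (6,5)→{5}. Safe: 2, 6. Place at column 2.
Row 3: attacked by (1,2)→{2,4}; (2,4)→{3,4,5}; (4,1)→{1,2}; (5,3)→{1,3,5}; (6,5)→{2,5}. Safe: 6. Place at column 6.
Columns [2, 4, 6, 1, 3, 5], r−c [-1, -2, -3, 3, 2, 1], r+c [3, 6, 9, 5, 8, 11] are all distinct, so no two queens attack.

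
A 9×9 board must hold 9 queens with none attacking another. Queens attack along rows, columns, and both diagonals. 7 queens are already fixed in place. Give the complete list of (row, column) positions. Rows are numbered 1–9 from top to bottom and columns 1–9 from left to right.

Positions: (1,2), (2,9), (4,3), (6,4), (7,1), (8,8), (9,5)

(1,2) (2,9) (3,6) (4,3) (5,7) (6,4) (7,1) (8,8) (9,5)

Row 3: attacked by (1,2)→{2,4}; (2,9)→{8,9}; (4,3)→{2,3,4}; (6,4)→{1,4,7}; (7,1)→{1,5}; (8,8)→{3,8}; (9,5)→{5}. Safe: 6. Place at column 6.
Row 5: attacked by (1,2)→{2,6}; (2,9)→{6,9}; (3,6)→{4,6,8}; (4,3)→{2,3,4}; (6,4)→{3,4,5}; (7,1)→{1,3}; (8,8)→{5,8}; (9,5)→{1,5,9}. Safe: 7. Place at column 7.
Columns [2, 9, 6, 3, 7, 4, 1, 8, 5], r−c [-1, -7, -3, 1, -2, 2, 6, 0, 4], r+c [3, 11, 9, 7, 12, 10, 8, 16, 14] are all distinct, so no two queens attack.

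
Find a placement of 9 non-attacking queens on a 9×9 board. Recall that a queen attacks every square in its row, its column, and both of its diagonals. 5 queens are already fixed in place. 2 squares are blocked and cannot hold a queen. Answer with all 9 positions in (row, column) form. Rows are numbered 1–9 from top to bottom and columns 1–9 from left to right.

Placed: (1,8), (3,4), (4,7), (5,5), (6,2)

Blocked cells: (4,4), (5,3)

(1,8) (2,1) (3,4) (4,7) (5,5) (6,2) (7,9) (8,6) (9,3)

Row 2: attacked by (1,8)→{7,8,9}; (3,4)→{3,4,5}; (4,7)→{5,7,9}; (5,5)→{2,5,8}; (6,2)→{2,6}. Safe: 1. Place at column 1.
Row 7: attacked by (1,8)→{2,8}; (2,1)→{1,6}; (3,4)→{4,8}; (4,7)→{4,7}; (5,5)→{3,5,7}; (6,2)→{1,2,3}. Safe: 9. Place at column 9.
Row 8: attacked by (1,8)→{1,8}; (2,1)→{1,7}; (3,4)→{4,9}; (4,7)→{3,7}; (5,5)→{2,5,8}; (6,2)→{2,4}; (7,9)→{8,9}. Safe: 6. Place at column 6.
Row 9: attacked by (1,8)→{8}; (2,1)→{1,8}; (3,4)→{4}; (4,7)→{2,7}; (5,5)→{1,5,9}; (6,2)→{2,5}; (7,9)→{7,9}; (8,6)→{5,6,7}. Safe: 3. Place at column 3.
Columns [8, 1, 4, 7, 5, 2, 9, 6, 3], r−c [-7, 1, -1, -3, 0, 4, -2, 2, 6], r+c [9, 3, 7, 11, 10, 8, 16, 14, 12] are all distinct, so no two queens attack.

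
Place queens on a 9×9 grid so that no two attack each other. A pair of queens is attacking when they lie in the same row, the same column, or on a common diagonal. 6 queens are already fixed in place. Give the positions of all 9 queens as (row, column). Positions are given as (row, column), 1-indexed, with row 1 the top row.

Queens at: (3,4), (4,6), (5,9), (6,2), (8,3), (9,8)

(1,1) (2,7) (3,4) (4,6) (5,9) (6,2) (7,5) (8,3) (9,8)

Row 1: attacked by (3,4)→{2,4,6}; (4,6)→{3,6,9}; (5,9)→{5,9}; (6,2)→{2,7}; (8,3)→{3}; (9,8)→{8}. Safe: 1. Place at column 1.
Row 2: attacked by (1,1)→{1,2}; (3,4)→{3,4,5}; (4,6)→{4,6,8}; (5,9)→{6,9}; (6,2)→{2,6}; (8,3)→{3,9}; (9,8)→{1,8}. Safe: 7. Place at column 7.
Row 7: attacked by (1,1)→{1,7}; (2,7)→{2,7}; (3,4)→{4,8}; (4,6)→{3,6,9}; (5,9)→{7,9}; (6,2)→{1,2,3}; (8,3)→{2,3,4}; (9,8)→{6,8}. Safe: 5. Place at column 5.
Columns [1, 7, 4, 6, 9, 2, 5, 3, 8], r−c [0, -5, -1, -2, -4, 4, 2, 5, 1], r+c [2, 9, 7, 10, 14, 8, 12, 11, 17] are all distinct, so no two queens attack.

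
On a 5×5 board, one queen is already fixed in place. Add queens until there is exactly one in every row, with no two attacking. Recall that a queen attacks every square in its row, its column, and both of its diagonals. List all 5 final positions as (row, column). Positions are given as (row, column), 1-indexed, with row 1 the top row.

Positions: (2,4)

(1,2) (2,4) (3,1) (4,3) (5,5)

Row 1: attacked by (2,4)→{3,4,5}. Safe: 1, 2. Place at column 2.
Row 3: attacked by (1,2)→{2,4}; (2,4)→{3,4,5}. Safe: 1. Place at column 1.
Row 4: attacked by (1,2)→{2,5}; (2,4)→{2,4}; (3,1)→{1,2}. Safe: 3. Place at column 3.
Row 5: attacked by (1,2)→{2}; (2,4)→{1,4}; (3,1)→{1,3}; (4,3)→{2,3,4}. Safe: 5. Place at column 5.
Columns [2, 4, 1, 3, 5], r−c [-1, -2, 2, 1, 0], r+c [3, 6, 4, 7, 10] are all distinct, so no two queens attack.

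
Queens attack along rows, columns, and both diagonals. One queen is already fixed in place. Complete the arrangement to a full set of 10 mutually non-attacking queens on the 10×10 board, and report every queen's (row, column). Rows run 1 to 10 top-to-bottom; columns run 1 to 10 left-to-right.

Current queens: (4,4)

(1,2) (2,5) (3,7) (4,4) (5,10) (6,3) (7,9) (8,6) (9,8) (10,1)

Row 1: attacked by (4,4)→{1,4,7}. Safe: 2, 3, 5, 6, 8, 9, 10. Place at column 2.
Row 2: attacked by (1,2)→{1,2,3}; (4,4)→{2,4,6}. Safe: 5, 7, 8, 9, 10. Place at column 5.
Row 3: attacked by (1,2)→{2,4}; (2,5)→{4,5,6}; (4,4)→{3,4,5}. Safe: 1, 7, 8, 9, 10. Place at column 7.
Row 5: attacked by (1,2)→{2,6}; (2,5)→{2,5,8}; (3,7)→{5,7,9}; (4,4)→{3,4,5}. Safe: 1, 10. Place at column 10.
Row 6: attacked by (1,2)→{2,7}; (2,5)→{1,5,9}; (3,7)→{4,7,10}; (4,4)→{2,4,6}; (5,10)→{9,10}. Safe: 3, 8. Place at column 3.
Row 7: attacked by (1,2)→{2,8}; (2,5)→{5,10}; (3,7)→{3,7}; (4,4)→{1,4,7}; (5,10)→{8,10}; (6,3)→{2,3,4}. Safe: 6, 9. Place at column 9.
Row 8: attacked by (1,2)→{2,9}; (2,5)→{5}; (3,7)→{2,7}; (4,4)→{4,8}; (5,10)→{7,10}; (6,3)→{1,3,5}; (7,9)→{8,9,10}. Safe: 6. Place at column 6.
Row 9: attacked by (1,2)→{2,10}; (2,5)→{5}; (3,7)→{1,7}; (4,4)→{4,9}; (5,10)→{6,10}; (6,3)→{3,6}; (7,9)→{7,9}; (8,6)→{5,6,7}. Safe: 8. Place at column 8.
Row 10: attacked by (1,2)→{2}; (2,5)→{5}; (3,7)→{7}; (4,4)→{4,10}; (5,10)→{5,10}; (6,3)→{3,7}; (7,9)→{6,9}; (8,6)→{4,6,8}; (9,8)→{7,8,9}. Safe: 1. Place at column 1.
Columns [2, 5, 7, 4, 10, 3, 9, 6, 8, 1], r−c [-1, -3, -4, 0, -5, 3, -2, 2, 1, 9], r+c [3, 7, 10, 8, 15, 9, 16, 14, 17, 11] are all distinct, so no two queens attack.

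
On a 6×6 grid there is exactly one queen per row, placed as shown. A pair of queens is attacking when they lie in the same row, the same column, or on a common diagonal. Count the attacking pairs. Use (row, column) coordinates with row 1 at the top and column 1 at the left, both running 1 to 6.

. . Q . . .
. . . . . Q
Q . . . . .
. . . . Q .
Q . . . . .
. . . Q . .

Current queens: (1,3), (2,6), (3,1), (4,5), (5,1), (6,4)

Same column: (3,1)–(5,1) (column 1).
Same diagonal: (1,3)–(3,1) (|1−3| = |3−1| = 2); (3,1)–(6,4) (|3−6| = |1−4| = 3).
Total attacking pairs: 3.

3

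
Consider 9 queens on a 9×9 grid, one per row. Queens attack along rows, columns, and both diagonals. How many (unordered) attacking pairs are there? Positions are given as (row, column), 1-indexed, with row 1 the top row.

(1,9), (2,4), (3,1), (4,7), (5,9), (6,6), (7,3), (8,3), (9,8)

Same column: (1,9)–(5,9) (column 9); (7,3)–(8,3) (column 3).
Same diagonal: (1,9)–(7,3) (|1−7| = |9−3| = 6); (4,7)–(8,3) (|4−8| = |7−3| = 4).
Total attacking pairs: 4.

4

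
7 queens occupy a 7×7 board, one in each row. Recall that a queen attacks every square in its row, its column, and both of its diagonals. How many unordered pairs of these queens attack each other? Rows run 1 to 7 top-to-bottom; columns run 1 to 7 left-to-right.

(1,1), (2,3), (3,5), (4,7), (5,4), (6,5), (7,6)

Same column: (3,5)–(6,5) (column 5).
Same diagonal: (4,7)–(6,5) (|4−6| = |7−5| = 2); (5,4)–(6,5) (|5−6| = |4−5| = 1); (5,4)–(7,6) (|5−7| = |4−6| = 2); (6,5)–(7,6) (|6−7| = |5−6| = 1).
Total attacking pairs: 5.

5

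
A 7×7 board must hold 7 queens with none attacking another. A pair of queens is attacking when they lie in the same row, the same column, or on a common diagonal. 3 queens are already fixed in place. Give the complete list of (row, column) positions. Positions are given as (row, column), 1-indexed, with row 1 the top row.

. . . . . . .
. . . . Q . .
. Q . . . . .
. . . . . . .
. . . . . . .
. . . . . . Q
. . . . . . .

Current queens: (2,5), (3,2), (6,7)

Row 1: attacked by (2,5)→{4,5,6}; (3,2)→{2,4}; (6,7)→{2,7}. Safe: 1, 3. Place at column 1.
Row 4: attacked by (1,1)→{1,4}; (2,5)→{3,5,7}; (3,2)→{1,2,3}; (6,7)→{5,7}. Safe: 6. Place at column 6.
Row 5: attacked by (1,1)→{1,5}; (2,5)→{2,5}; (3,2)→{2,4}; (4,6)→{5,6,7}; (6,7)→{6,7}. Safe: 3. Place at column 3.
Row 7: attacked by (1,1)→{1,7}; (2,5)→{5}; (3,2)→{2,6}; (4,6)→{3,6}; (5,3)→{1,3,5}; (6,7)→{6,7}. Safe: 4. Place at column 4.
Columns [1, 5, 2, 6, 3, 7, 4], r−c [0, -3, 1, -2, 2, -1, 3], r+c [2, 7, 5, 10, 8, 13, 11] are all distinct, so no two queens attack.

(1,1) (2,5) (3,2) (4,6) (5,3) (6,7) (7,4)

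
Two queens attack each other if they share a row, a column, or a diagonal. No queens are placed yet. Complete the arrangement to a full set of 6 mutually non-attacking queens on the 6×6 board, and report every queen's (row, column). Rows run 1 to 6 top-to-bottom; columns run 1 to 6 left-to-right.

(1,2) (2,4) (3,6) (4,1) (5,3) (6,5)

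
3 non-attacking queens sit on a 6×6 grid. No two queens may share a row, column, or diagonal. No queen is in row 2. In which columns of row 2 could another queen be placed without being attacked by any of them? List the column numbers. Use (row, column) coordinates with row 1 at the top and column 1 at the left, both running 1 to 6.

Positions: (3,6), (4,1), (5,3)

(3,6) attacks row 2 at column 6 and diagonals 5.
(4,1) attacks row 2 at column 1 and diagonals 3.
(5,3) attacks row 2 at column 3 and diagonals 6.
Attacked columns: {1, 3, 5, 6}. Safe: {2, 4}.

columns 2, 4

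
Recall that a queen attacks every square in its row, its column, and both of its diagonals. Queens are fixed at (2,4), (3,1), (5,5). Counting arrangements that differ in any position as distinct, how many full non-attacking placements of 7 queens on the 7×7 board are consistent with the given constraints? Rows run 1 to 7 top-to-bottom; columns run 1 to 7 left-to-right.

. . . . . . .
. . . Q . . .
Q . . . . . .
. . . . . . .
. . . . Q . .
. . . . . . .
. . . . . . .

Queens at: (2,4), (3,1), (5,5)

1

Branch on row 1: col 2 → 1; col 6 → 0; col 7 → 0.
Sum: 1 + 0 + 0 = 1.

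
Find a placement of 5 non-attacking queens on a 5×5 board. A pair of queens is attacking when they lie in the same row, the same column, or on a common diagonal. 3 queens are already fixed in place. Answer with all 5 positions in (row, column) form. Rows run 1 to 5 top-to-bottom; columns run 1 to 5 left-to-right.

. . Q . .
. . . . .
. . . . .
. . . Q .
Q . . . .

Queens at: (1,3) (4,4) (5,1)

(1,3) (2,5) (3,2) (4,4) (5,1)

Row 2: attacked by (1,3)→{2,3,4}; (4,4)→{2,4}; (5,1)→{1,4}. Safe: 5. Place at column 5.
Row 3: attacked by (1,3)→{1,3,5}; (2,5)→{4,5}; (4,4)→{3,4,5}; (5,1)→{1,3}. Safe: 2. Place at column 2.
Columns [3, 5, 2, 4, 1], r−c [-2, -3, 1, 0, 4], r+c [4, 7, 5, 8, 6] are all distinct, so no two queens attack.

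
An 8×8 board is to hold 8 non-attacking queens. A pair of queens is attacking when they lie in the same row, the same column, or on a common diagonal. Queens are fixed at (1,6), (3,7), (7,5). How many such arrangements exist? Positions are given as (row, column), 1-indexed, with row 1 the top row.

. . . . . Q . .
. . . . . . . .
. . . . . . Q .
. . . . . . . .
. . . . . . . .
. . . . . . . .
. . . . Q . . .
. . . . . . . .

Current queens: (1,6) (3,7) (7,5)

2

Branch on row 2: col 1 → 0; col 2 → 1; col 3 → 0; col 4 → 1.
Sum: 0 + 1 + 0 + 1 = 2.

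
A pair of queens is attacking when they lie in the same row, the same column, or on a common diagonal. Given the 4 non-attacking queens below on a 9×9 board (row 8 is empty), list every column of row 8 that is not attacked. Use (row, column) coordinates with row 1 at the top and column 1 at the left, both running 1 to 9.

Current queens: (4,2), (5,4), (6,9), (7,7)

columns 3, 5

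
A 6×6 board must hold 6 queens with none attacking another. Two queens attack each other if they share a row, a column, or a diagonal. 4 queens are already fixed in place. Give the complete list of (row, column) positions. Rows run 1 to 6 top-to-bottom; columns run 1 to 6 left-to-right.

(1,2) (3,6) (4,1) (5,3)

(1,2) (2,4) (3,6) (4,1) (5,3) (6,5)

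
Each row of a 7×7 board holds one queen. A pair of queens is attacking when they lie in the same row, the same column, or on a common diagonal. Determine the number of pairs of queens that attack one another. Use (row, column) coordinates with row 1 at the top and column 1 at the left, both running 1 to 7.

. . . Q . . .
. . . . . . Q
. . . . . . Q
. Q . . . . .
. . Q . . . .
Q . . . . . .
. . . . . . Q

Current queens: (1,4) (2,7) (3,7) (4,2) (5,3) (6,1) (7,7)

4

Same column: (2,7)–(3,7) (column 7); (2,7)–(7,7) (column 7); (3,7)–(7,7) (column 7).
Same diagonal: (4,2)–(5,3) (|4−5| = |2−3| = 1).
Total attacking pairs: 4.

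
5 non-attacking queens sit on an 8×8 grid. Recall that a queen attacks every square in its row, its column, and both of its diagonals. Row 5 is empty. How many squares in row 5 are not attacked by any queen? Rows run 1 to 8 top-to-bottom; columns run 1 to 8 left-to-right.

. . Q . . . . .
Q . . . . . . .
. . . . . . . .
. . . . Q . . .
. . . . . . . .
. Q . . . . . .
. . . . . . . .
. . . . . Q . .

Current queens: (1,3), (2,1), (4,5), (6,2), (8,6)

(1,3) attacks row 5 at column 3 and diagonals 7.
(2,1) attacks row 5 at column 1 and diagonals 4.
(4,5) attacks row 5 at column 5 and diagonals 4, 6.
(6,2) attacks row 5 at column 2 and diagonals 1, 3.
(8,6) attacks row 5 at column 6 and diagonals 3.
Attacked columns: {1, 2, 3, 4, 5, 6, 7}. Safe: {8}.

1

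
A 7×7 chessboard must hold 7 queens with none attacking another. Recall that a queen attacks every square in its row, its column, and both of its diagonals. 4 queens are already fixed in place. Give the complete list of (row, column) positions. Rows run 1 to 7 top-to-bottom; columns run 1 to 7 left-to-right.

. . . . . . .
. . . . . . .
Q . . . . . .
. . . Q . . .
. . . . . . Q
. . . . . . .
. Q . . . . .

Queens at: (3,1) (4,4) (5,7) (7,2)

(1,6) (2,3) (3,1) (4,4) (5,7) (6,5) (7,2)

Row 1: attacked by (3,1)→{1,3}; (4,4)→{1,4,7}; (5,7)→{3,7}; (7,2)→{2}. Safe: 5, 6. Place at column 6.
Row 2: attacked by (1,6)→{5,6,7}; (3,1)→{1,2}; (4,4)→{2,4,6}; (5,7)→{4,7}; (7,2)→{2,7}. Safe: 3. Place at column 3.
Row 6: attacked by (1,6)→{1,6}; (2,3)→{3,7}; (3,1)→{1,4}; (4,4)→{2,4,6}; (5,7)→{6,7}; (7,2)→{1,2,3}. Safe: 5. Place at column 5.
Columns [6, 3, 1, 4, 7, 5, 2], r−c [-5, -1, 2, 0, -2, 1, 5], r+c [7, 5, 4, 8, 12, 11, 9] are all distinct, so no two queens attack.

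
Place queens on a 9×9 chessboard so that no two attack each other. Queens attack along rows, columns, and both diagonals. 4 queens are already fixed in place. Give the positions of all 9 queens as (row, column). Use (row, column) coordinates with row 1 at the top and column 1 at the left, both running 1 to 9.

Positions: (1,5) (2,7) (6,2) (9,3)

Row 3: attacked by (1,5)→{3,5,7}; (2,7)→{6,7,8}; (6,2)→{2,5}; (9,3)→{3,9}. Safe: 1, 4. Place at column 1.
Row 4: attacked by (1,5)→{2,5,8}; (2,7)→{5,7,9}; (3,1)→{1,2}; (6,2)→{2,4}; (9,3)→{3,8}. Safe: 6. Place at column 6.
Row 5: attacked by (1,5)→{1,5,9}; (2,7)→{4,7}; (3,1)→{1,3}; (4,6)→{5,6,7}; (6,2)→{1,2,3}; (9,3)→{3,7}. Safe: 8. Place at column 8.
Row 7: attacked by (1,5)→{5}; (2,7)→{2,7}; (3,1)→{1,5}; (4,6)→{3,6,9}; (5,8)→{6,8}; (6,2)→{1,2,3}; (9,3)→{1,3,5}. Safe: 4. Place at column 4.
Row 8: attacked by (1,5)→{5}; (2,7)→{1,7}; (3,1)→{1,6}; (4,6)→{2,6}; (5,8)→{5,8}; (6,2)→{2,4}; (7,4)→{3,4,5}; (9,3)→{2,3,4}. Safe: 9. Place at column 9.
Columns [5, 7, 1, 6, 8, 2, 4, 9, 3], r−c [-4, -5, 2, -2, -3, 4, 3, -1, 6], r+c [6, 9, 4, 10, 13, 8, 11, 17, 12] are all distinct, so no two queens attack.

(1,5) (2,7) (3,1) (4,6) (5,8) (6,2) (7,4) (8,9) (9,3)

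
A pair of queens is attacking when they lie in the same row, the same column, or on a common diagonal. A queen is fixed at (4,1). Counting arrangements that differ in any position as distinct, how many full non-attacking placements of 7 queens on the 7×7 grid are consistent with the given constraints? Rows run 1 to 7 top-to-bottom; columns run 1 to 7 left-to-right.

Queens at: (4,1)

6

Branch on row 1: col 2 → 2; col 3 → 1; col 5 → 0; col 6 → 2; col 7 → 1.
Sum: 2 + 1 + 0 + 2 + 1 = 6.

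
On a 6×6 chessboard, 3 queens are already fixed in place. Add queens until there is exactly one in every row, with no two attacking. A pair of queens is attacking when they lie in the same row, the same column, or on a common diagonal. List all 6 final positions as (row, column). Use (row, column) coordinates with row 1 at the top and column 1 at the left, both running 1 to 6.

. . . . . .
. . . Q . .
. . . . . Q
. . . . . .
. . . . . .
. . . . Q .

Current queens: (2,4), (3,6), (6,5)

Row 1: attacked by (2,4)→{3,4,5}; (3,6)→{4,6}; (6,5)→{5}. Safe: 1, 2. Place at column 2.
Row 4: attacked by (1,2)→{2,5}; (2,4)→{2,4,6}; (3,6)→{5,6}; (6,5)→{3,5}. Safe: 1. Place at column 1.
Row 5: attacked by (1,2)→{2,6}; (2,4)→{1,4}; (3,6)→{4,6}; (4,1)→{1,2}; (6,5)→{4,5,6}. Safe: 3. Place at column 3.
Columns [2, 4, 6, 1, 3, 5], r−c [-1, -2, -3, 3, 2, 1], r+c [3, 6, 9, 5, 8, 11] are all distinct, so no two queens attack.

(1,2) (2,4) (3,6) (4,1) (5,3) (6,5)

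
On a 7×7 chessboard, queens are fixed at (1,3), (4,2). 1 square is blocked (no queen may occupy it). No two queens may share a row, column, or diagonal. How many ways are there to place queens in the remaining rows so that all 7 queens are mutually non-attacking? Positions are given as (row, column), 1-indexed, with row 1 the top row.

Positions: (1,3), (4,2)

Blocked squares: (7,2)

2

Branch on row 2: col 1 → 1; col 5 → 1; col 6 → 0; col 7 → 0.
Sum: 1 + 1 + 0 + 0 = 2.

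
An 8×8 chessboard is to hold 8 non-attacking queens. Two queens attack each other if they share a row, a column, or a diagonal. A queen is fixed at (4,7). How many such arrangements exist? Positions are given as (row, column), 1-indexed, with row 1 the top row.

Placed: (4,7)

Branch on row 1: col 1 → 0; col 2 → 1; col 3 → 3; col 5 → 2; col 6 → 2; col 8 → 0.
Sum: 0 + 1 + 3 + 2 + 2 + 0 = 8.

8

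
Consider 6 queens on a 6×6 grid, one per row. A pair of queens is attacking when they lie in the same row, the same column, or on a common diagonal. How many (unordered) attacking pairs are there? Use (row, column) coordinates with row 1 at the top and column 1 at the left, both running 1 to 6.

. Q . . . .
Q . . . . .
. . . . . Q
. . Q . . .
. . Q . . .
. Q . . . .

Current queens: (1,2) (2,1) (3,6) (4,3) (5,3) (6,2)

5

Same column: (1,2)–(6,2) (column 2); (4,3)–(5,3) (column 3).
Same diagonal: (1,2)–(2,1) (|1−2| = |2−1| = 1); (2,1)–(4,3) (|2−4| = |1−3| = 2); (5,3)–(6,2) (|5−6| = |3−2| = 1).
Total attacking pairs: 5.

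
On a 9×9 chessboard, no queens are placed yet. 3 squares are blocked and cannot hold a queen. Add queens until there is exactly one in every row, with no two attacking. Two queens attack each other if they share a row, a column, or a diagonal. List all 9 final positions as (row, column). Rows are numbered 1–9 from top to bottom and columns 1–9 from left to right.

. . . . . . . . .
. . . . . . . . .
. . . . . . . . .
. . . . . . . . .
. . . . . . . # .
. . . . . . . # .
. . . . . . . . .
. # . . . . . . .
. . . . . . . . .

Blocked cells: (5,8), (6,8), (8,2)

(1,2) (2,9) (3,6) (4,4) (5,7) (6,1) (7,3) (8,5) (9,8)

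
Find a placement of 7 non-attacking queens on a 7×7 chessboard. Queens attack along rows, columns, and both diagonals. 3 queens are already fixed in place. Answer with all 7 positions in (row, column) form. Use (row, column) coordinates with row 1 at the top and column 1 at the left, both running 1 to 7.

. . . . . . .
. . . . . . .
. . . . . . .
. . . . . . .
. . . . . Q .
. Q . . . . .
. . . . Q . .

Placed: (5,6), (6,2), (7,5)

Row 1: attacked by (5,6)→{2,6}; (6,2)→{2,7}; (7,5)→{5}. Safe: 1, 3, 4. Place at column 1.
Row 2: attacked by (1,1)→{1,2}; (5,6)→{3,6}; (6,2)→{2,6}; (7,5)→{5}. Safe: 4, 7. Place at column 4.
Row 3: attacked by (1,1)→{1,3}; (2,4)→{3,4,5}; (5,6)→{4,6}; (6,2)→{2,5}; (7,5)→{1,5}. Safe: 7. Place at column 7.
Row 4: attacked by (1,1)→{1,4}; (2,4)→{2,4,6}; (3,7)→{6,7}; (5,6)→{5,6,7}; (6,2)→{2,4}; (7,5)→{2,5}. Safe: 3. Place at column 3.
Columns [1, 4, 7, 3, 6, 2, 5], r−c [0, -2, -4, 1, -1, 4, 2], r+c [2, 6, 10, 7, 11, 8, 12] are all distinct, so no two queens attack.

(1,1) (2,4) (3,7) (4,3) (5,6) (6,2) (7,5)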